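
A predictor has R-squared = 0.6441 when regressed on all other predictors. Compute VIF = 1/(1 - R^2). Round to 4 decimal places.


Denominator: 1 - 0.6441 = 0.3559.
VIF = 1 / 0.3559 = 2.8098.

2.8098


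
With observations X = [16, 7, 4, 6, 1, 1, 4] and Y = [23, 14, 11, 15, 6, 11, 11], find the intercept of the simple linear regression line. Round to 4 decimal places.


The slope is b1 = 0.9764.
Sample means are xbar = 5.5714 and ybar = 13.0000.
Intercept: b0 = 13.0000 - (0.9764)(5.5714) = 7.5598.

7.5598


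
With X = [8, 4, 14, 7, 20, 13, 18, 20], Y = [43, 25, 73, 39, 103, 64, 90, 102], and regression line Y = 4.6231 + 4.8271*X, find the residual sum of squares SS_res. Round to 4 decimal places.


For each point, residual = actual - predicted.
Residuals: [-0.2399, 1.0685, 0.7975, 0.5872, 1.8349, -3.3754, -1.5109, 0.8349].
Sum of squared residuals = 19.9201.

19.9201


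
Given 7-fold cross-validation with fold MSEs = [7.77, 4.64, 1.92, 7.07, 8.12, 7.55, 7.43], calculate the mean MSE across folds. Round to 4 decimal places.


Add all fold MSEs: 44.5000.
Divide by k = 7: 44.5000/7 = 6.3571.

6.3571


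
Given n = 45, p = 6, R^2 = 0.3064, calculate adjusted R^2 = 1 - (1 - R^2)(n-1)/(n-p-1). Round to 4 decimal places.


Adjusted R^2 = 1 - (1 - R^2) * (n-1)/(n-p-1).
(1 - R^2) = 0.6936.
(n-1)/(n-p-1) = 44/38.
(1 - R^2) * (n-1) = 0.6936 * 44 = 30.5184.
Divide by (n-p-1): 30.5184 / 38 = 0.8031.
Adj R^2 = 1 - 0.8031 = 0.1969.

0.1969


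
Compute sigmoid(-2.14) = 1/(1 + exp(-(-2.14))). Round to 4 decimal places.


First, exp(2.1400) = 8.4994.
Then sigma(z) = 1/(1 + 8.4994) = 0.1053.

0.1053


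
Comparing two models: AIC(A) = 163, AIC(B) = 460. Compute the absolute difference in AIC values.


|AIC_A - AIC_B| = |163 - 460| = 297.
Model A is preferred (lower AIC).

297


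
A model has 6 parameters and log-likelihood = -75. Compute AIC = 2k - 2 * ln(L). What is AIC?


AIC = 2k - 2*loglik = 2(6) - 2(-75).
= 12 + 150 = 162.

162


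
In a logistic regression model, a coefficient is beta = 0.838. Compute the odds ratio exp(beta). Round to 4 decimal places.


The odds ratio is computed as:
OR = e^(0.838) = 2.3117.

2.3117


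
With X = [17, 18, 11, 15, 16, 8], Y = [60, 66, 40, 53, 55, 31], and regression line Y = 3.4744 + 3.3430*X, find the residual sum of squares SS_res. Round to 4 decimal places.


Predicted values from Y = 3.4744 + 3.3430*X.
Residuals: [-0.3054, 2.3516, -0.2474, -0.6194, -1.9624, 0.7816].
SSres = 10.5301.

10.5301


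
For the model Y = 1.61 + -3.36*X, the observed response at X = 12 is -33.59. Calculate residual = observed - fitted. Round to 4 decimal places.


Predicted = 1.61 + -3.36 * 12 = -38.7100.
Residual = -33.59 - -38.7100 = 5.1200.

5.1200


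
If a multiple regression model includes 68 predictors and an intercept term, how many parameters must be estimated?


Total coefficients = number of predictors + 1 (for the intercept).
= 68 + 1 = 69.

69


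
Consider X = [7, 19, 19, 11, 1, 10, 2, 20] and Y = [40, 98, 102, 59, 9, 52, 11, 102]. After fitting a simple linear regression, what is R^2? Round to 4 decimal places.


Fit the OLS line: b0 = 2.8575, b1 = 5.0578.
SSres = 24.6427.
SStot = 10432.8750.
R^2 = 1 - 24.6427/10432.8750 = 0.9976.

0.9976


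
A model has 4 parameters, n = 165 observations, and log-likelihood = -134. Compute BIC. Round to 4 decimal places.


ln(165) = 5.105945.
k * ln(n) = 4 * 5.105945 = 20.423780.
-2L = 268.
BIC = 20.423780 + 268 = 288.423780, which rounds to 288.4238.

288.4238


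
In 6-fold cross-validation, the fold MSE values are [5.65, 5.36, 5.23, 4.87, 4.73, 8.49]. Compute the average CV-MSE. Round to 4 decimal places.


Total MSE across folds = 34.3300.
CV-MSE = 34.3300/6 = 5.7217.

5.7217


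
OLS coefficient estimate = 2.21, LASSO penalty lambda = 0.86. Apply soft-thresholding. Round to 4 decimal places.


Check: |2.21| = 2.21 vs lambda = 0.86.
Since |beta| > lambda, coefficient = sign(beta)*(|beta| - lambda) = 1.3500.
Soft-thresholded coefficient = 1.3500.

1.3500


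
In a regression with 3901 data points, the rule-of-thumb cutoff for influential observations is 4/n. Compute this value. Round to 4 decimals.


The threshold is 4/n.
4/3901 = 0.0010.

0.0010


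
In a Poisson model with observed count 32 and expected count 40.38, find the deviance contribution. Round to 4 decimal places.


First: ln(32/40.38) = -0.232599.
Then: 32 * -0.232599 = -7.443168.
y - mu = 32 - 40.38 = -8.38.
D = 2(-7.443168 - -8.38) = 1.873664, which rounds to 1.8737.

1.8737


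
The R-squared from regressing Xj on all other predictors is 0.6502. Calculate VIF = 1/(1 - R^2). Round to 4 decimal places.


Denominator: 1 - 0.6502 = 0.3498.
VIF = 1 / 0.3498 = 2.8588.

2.8588


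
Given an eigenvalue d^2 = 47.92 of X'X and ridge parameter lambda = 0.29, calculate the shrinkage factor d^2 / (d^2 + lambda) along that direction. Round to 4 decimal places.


Denominator = d^2 + lambda = 47.92 + 0.29 = 48.2100.
Shrinkage = 47.92 / 48.2100 = 0.9940.

0.9940


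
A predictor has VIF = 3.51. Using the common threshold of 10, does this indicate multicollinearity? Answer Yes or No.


The threshold is 10.
VIF = 3.51 is < 10.
Multicollinearity indication: No.

No


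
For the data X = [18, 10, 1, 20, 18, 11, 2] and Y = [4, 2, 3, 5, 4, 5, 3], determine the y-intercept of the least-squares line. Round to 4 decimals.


The slope is b1 = 0.0858.
Sample means are xbar = 11.4286 and ybar = 3.7143.
Intercept: b0 = 3.7143 - (0.0858)(11.4286) = 2.7339.

2.7339


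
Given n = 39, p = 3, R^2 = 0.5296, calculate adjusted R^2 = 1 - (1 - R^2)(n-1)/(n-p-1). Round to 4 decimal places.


Plug in: Adj R^2 = 1 - (1 - 0.5296) * 38/35.
= 1 - 0.4704 * 38/35
= 1 - 17.8752 / 35
= 1 - 0.5107 = 0.4893.

0.4893


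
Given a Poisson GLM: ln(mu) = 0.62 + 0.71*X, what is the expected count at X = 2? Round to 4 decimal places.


Linear predictor: eta = 0.62 + (0.71)(2) = 2.0400.
Expected count: mu = exp(2.0400) = 7.6906.

7.6906


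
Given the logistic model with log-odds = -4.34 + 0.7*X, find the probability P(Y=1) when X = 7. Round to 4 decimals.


z = -4.34 + 0.7 * 7 = 0.5600.
Sigmoid: P = 1 / (1 + exp(-0.5600)) = 0.6365.

0.6365


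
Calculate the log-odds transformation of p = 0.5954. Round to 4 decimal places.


Compute the odds: 0.5954/0.4046 = 1.4716.
Take the natural log: ln(1.4716) = 0.3863.

0.3863


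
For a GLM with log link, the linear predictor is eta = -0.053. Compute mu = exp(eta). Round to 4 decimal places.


mu = exp(eta) = exp(-0.053).
= 0.9484.

0.9484


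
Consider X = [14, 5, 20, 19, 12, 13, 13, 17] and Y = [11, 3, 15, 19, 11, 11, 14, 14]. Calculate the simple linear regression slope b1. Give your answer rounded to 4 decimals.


The sample means are xbar = 14.1250 and ybar = 12.2500.
Compute S_xx = 156.8750 and S_xy = 140.7500.
Slope b1 = S_xy / S_xx = 140.7500 / 156.8750 = 0.8972.

0.8972


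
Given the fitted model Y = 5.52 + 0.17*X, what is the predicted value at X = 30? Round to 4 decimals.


Plug X = 30 into Y = 5.52 + 0.17*X:
Y = 5.52 + 5.1000 = 10.6200.

10.6200


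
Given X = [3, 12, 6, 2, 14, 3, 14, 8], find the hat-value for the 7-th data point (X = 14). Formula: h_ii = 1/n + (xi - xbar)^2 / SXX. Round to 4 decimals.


n = 8, xbar = 7.7500.
SXX = sum((xi - xbar)^2) = 177.5000.
h = 1/8 + (14 - 7.7500)^2 / 177.5000 = 0.3451.

0.3451


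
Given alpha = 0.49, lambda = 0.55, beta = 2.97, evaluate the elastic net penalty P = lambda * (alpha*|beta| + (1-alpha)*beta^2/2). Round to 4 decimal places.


Compute:
L1 = 0.49 * 2.97 = 1.4553.
L2 = 0.51 * 2.97^2 / 2 = 2.2493.
Penalty = 0.55 * (1.4553 + 2.2493) = 2.0375.

2.0375


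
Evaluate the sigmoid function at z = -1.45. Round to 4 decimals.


exp(1.4500) = 4.2631.
1 + exp(-z) = 5.2631.
sigmoid = 1/5.2631 = 0.1900.

0.1900


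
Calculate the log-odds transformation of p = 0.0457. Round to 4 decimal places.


The odds are p/(1-p) = 0.0457 / 0.9543 = 0.0479.
logit(p) = ln(0.0479) = -3.0389.

-3.0389


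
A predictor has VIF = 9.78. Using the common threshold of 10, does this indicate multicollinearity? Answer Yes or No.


Compare VIF = 9.78 to the threshold of 10.
9.78 < 10, so the answer is No.

No


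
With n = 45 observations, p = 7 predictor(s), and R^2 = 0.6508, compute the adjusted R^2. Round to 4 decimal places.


Adjusted R^2 = 1 - (1 - R^2) * (n-1)/(n-p-1).
(1 - R^2) = 0.3492.
(n-1)/(n-p-1) = 44/37.
(1 - R^2) * (n-1) = 0.3492 * 44 = 15.3648.
Divide by (n-p-1): 15.3648 / 37 = 0.4153.
Adj R^2 = 1 - 0.4153 = 0.5847.

0.5847


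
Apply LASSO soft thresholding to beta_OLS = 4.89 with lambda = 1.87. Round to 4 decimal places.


Check: |4.89| = 4.89 vs lambda = 1.87.
Since |beta| > lambda, coefficient = sign(beta)*(|beta| - lambda) = 3.0200.
Soft-thresholded coefficient = 3.0200.

3.0200


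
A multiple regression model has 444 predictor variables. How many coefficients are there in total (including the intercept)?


Including the intercept, the model has 444 predictor coefficients + 1 intercept.
Total = 445.

445


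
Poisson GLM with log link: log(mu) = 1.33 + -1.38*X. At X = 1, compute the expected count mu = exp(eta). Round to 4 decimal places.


Linear predictor: eta = 1.33 + (-1.38)(1) = -0.0500.
Expected count: mu = exp(-0.0500) = 0.9512.

0.9512


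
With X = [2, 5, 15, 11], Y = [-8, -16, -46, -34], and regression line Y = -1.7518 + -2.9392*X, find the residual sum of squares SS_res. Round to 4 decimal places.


Predicted values from Y = -1.7518 + -2.9392*X.
Residuals: [-0.3698, 0.4478, -0.1602, 0.0830].
SSres = 0.3698.

0.3698


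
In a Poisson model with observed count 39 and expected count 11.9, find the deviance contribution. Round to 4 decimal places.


Compute y*ln(y/mu) = 39*ln(39/11.9) = 39*1.187023 = 46.293897.
y - mu = 27.1.
D = 2*(46.293897 - (27.1)) = 38.387794, which rounds to 38.3878.

38.3878


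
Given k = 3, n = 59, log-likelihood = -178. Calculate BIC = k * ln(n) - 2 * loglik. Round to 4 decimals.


ln(59) = 4.077537.
k * ln(n) = 3 * 4.077537 = 12.232611.
-2L = 356.
BIC = 12.232611 + 356 = 368.232611, which rounds to 368.2326.

368.2326


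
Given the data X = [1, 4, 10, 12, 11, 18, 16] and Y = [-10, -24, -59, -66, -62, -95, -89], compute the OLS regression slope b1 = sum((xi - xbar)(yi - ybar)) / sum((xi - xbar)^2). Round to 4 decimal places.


First compute the means: xbar = 10.2857, ybar = -57.8571.
Then S_xx = sum((xi - xbar)^2) = 221.4286.
S_xy = sum((xi - xbar)(yi - ybar)) = -1138.2857.
b1 = S_xy / S_xx = -1138.2857 / 221.4286 = -5.1406.

-5.1406


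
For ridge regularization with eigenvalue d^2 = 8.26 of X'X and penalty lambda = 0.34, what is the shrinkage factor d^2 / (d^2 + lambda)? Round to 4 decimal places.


d^2 + lambda = 8.26 + 0.34 = 8.6000.
Shrinkage factor = 8.26/8.6000 = 0.9605.

0.9605


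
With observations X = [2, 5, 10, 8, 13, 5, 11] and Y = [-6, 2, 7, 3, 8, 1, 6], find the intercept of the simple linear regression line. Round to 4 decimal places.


Compute b1 = 1.1484 from the OLS formula.
With xbar = 7.7143 and ybar = 3.0000, the intercept is:
b0 = 3.0000 - 1.1484 * 7.7143 = -5.8594.

-5.8594


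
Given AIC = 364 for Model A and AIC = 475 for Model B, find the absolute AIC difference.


|AIC_A - AIC_B| = |364 - 475| = 111.
Model A is preferred (lower AIC).

111


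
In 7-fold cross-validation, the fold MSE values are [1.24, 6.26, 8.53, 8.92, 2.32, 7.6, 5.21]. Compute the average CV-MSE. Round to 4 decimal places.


Total MSE across folds = 40.0800.
CV-MSE = 40.0800/7 = 5.7257.

5.7257


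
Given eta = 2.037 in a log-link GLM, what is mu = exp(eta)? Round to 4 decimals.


mu = exp(eta) = exp(2.037).
= 7.6676.

7.6676


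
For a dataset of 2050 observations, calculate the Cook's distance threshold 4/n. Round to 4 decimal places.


Using the rule of thumb:
Threshold = 4 / 2050 = 0.0020.

0.0020


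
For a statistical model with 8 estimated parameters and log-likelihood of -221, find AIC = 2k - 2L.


AIC = 2*8 - 2*(-221).
= 16 + 442 = 458.

458


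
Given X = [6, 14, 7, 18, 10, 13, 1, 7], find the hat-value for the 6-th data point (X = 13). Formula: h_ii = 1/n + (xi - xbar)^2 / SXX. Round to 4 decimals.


Compute xbar = 9.5000 with n = 8 observations.
SXX = 202.0000.
Leverage = 1/8 + (13 - 9.5000)^2/202.0000 = 0.1856.

0.1856


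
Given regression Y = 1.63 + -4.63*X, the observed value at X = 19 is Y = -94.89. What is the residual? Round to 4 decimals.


Compute yhat = 1.63 + (-4.63)(19) = -86.3400.
Residual = actual - predicted = -94.89 - -86.3400 = -8.5500.

-8.5500


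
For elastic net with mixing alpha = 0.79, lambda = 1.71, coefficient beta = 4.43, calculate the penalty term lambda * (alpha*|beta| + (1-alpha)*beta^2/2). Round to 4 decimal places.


alpha * |beta| = 0.79 * 4.43 = 3.4997.
(1-alpha) * beta^2/2 = 0.21 * 19.6249/2 = 2.0606.
Total = 1.71 * (3.4997 + 2.0606) = 9.5081.

9.5081


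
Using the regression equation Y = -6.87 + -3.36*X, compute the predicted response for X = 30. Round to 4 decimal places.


Plug X = 30 into Y = -6.87 + -3.36*X:
Y = -6.87 + -100.8000 = -107.6700.

-107.6700


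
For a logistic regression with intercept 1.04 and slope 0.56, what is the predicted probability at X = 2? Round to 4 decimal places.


Compute z = 1.04 + (0.56)(2) = 2.1600.
exp(-z) = 0.1153.
P = 1/(1 + 0.1153) = 0.8966.

0.8966


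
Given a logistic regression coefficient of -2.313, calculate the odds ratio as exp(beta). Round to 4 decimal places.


Odds ratio = exp(beta) = exp(-2.313).
= 0.0990.

0.0990


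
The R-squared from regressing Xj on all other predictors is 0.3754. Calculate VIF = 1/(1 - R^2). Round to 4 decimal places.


Denominator: 1 - 0.3754 = 0.6246.
VIF = 1 / 0.6246 = 1.6010.

1.6010


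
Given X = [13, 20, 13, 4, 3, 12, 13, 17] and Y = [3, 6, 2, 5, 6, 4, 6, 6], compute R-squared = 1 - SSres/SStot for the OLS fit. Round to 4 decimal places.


After computing the OLS fit (b0=4.7625, b1=-0.0011):
SSres = 17.4997, SStot = 17.5000.
R^2 = 1 - 17.4997/17.5000 = 0.0000.

0.0000


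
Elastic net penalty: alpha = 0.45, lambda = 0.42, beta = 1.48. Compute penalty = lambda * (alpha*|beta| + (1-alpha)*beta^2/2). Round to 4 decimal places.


Compute:
L1 = 0.45 * 1.48 = 0.6660.
L2 = 0.55 * 1.48^2 / 2 = 0.6024.
Penalty = 0.42 * (0.6660 + 0.6024) = 0.5327.

0.5327


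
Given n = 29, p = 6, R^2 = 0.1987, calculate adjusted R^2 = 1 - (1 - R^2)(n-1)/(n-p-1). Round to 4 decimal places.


Using the formula:
(1 - 0.1987) = 0.8013.
Multiply by 28/22: 0.8013 * 28 = 22.4364, then 22.4364 / 22 = 1.0198.
Adj R^2 = 1 - 1.0198 = -0.0198.

-0.0198


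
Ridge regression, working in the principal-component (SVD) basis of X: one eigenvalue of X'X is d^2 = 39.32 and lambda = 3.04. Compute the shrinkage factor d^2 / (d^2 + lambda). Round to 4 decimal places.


Denominator = d^2 + lambda = 39.32 + 3.04 = 42.3600.
Shrinkage = 39.32 / 42.3600 = 0.9282.

0.9282


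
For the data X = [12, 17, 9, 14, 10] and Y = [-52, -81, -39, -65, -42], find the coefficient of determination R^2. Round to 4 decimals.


Fit the OLS line: b0 = 11.1359, b1 = -5.3981.
SSres = 6.2718.
SStot = 1206.8000.
R^2 = 1 - 6.2718/1206.8000 = 0.9948.

0.9948


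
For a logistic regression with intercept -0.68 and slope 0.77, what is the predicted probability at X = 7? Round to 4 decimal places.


Linear predictor: z = -0.68 + 0.77 * 7 = 4.7100.
P = 1/(1 + exp(-4.7100)) = 1/(1 + 0.0090) = 0.9911.

0.9911


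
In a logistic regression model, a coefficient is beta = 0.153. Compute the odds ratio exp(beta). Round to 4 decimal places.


The odds ratio is computed as:
OR = e^(0.153) = 1.1653.

1.1653


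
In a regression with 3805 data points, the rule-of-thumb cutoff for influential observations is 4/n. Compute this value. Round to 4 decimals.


Cook's distance cutoff = 4/n = 4/3805.
= 0.0011.

0.0011


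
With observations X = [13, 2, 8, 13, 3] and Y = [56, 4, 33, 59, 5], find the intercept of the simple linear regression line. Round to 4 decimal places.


The slope is b1 = 5.0307.
Sample means are xbar = 7.8000 and ybar = 31.4000.
Intercept: b0 = 31.4000 - (5.0307)(7.8000) = -7.8394.

-7.8394


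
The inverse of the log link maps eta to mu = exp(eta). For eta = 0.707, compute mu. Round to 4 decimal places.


The inverse log link gives:
mu = exp(0.707) = 2.0279.

2.0279


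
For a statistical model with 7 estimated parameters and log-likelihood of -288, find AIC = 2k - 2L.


AIC = 2k - 2*loglik = 2(7) - 2(-288).
= 14 + 576 = 590.

590


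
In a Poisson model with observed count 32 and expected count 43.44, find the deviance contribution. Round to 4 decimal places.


y/mu = 32/43.44 = 0.736648 (approx.), and ln(32/43.44) = -0.305645.
y * ln(y/mu) = 32 * -0.305645 = -9.780640.
y - mu = -11.44.
D = 2 * (-9.780640 - -11.44) = 3.318720, which rounds to 3.3187.

3.3187


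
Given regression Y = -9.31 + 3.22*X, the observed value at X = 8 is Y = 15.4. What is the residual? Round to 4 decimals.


Compute yhat = -9.31 + (3.22)(8) = 16.4500.
Residual = actual - predicted = 15.4 - 16.4500 = -1.0500.

-1.0500


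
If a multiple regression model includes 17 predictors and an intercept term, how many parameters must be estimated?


Including the intercept, the model has 17 predictor coefficients + 1 intercept.
Total = 18.

18


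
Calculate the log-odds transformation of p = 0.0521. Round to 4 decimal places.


1 - p = 0.9479.
p/(1-p) = 0.0550.
logit = ln(0.0550) = -2.9011.

-2.9011


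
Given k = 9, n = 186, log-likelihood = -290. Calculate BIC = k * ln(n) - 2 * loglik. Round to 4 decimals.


ln(186) = 5.225747.
k * ln(n) = 9 * 5.225747 = 47.031723.
-2L = 580.
BIC = 47.031723 + 580 = 627.031723, which rounds to 627.0317.

627.0317


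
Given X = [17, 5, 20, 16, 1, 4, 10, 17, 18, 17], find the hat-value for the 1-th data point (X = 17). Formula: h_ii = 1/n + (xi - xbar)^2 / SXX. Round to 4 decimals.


Compute xbar = 12.5000 with n = 10 observations.
SXX = 426.5000.
Leverage = 1/10 + (17 - 12.5000)^2/426.5000 = 0.1475.

0.1475


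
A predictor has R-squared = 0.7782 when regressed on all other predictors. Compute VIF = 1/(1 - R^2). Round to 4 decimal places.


Denominator: 1 - 0.7782 = 0.2218.
VIF = 1 / 0.2218 = 4.5086.

4.5086


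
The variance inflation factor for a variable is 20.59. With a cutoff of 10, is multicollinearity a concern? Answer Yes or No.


Compare VIF = 20.59 to the threshold of 10.
20.59 >= 10, so the answer is Yes.

Yes


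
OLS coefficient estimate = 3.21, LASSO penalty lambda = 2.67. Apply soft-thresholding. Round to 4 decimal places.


|beta_OLS| = 3.21.
lambda = 2.67.
Since |beta| > lambda, coefficient = sign(beta)*(|beta| - lambda) = 0.5400.
Result = 0.5400.

0.5400


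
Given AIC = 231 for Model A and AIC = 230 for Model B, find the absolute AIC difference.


Absolute difference = |231 - 230| = 1.
The model with lower AIC (B) is preferred.

1


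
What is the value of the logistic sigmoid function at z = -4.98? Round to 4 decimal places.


Compute exp(4.9800) = 145.4744.
Sigmoid = 1 / (1 + 145.4744) = 1 / 146.4744 = 0.0068.

0.0068


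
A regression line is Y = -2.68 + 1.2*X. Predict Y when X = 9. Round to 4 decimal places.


Predicted value:
Y = -2.68 + (1.2)(9) = -2.68 + 10.8000 = 8.1200.

8.1200


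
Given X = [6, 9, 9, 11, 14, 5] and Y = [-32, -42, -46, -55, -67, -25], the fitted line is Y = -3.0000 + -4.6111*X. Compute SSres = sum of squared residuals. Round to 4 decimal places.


For each point, residual = actual - predicted.
Residuals: [-1.3334, 2.4999, -1.5001, -1.2779, 0.5554, 1.0555].
Sum of squared residuals = 13.3333.

13.3333


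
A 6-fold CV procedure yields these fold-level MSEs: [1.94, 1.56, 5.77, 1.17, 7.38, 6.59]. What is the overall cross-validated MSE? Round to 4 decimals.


Sum of fold MSEs = 24.4100.
Average = 24.4100 / 6 = 4.0683.

4.0683


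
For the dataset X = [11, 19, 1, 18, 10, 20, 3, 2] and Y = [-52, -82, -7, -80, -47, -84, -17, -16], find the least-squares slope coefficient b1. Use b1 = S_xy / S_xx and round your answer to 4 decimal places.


The sample means are xbar = 10.5000 and ybar = -48.1250.
Compute S_xx = 438.0000 and S_xy = -1767.5000.
Slope b1 = S_xy / S_xx = -1767.5000 / 438.0000 = -4.0354.

-4.0354


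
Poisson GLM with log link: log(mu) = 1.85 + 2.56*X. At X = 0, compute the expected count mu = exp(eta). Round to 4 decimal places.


Compute eta = 1.85 + 2.56 * 0 = 1.8500.
Apply inverse link: mu = e^1.8500 = 6.3598.

6.3598


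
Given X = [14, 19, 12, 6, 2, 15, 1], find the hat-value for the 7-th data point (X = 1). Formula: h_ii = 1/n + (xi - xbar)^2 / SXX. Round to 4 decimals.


n = 7, xbar = 9.8571.
SXX = sum((xi - xbar)^2) = 286.8571.
h = 1/7 + (1 - 9.8571)^2 / 286.8571 = 0.4163.

0.4163


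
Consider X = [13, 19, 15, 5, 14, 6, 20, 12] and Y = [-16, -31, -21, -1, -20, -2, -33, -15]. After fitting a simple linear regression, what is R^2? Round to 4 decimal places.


Fit the OLS line: b0 = 10.7917, b1 = -2.1667.
SSres = 4.2083.
SStot = 961.8750.
R^2 = 1 - 4.2083/961.8750 = 0.9956.

0.9956


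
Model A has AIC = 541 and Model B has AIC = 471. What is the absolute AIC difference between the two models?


Compute |541 - 471| = 70.
Model B has the smaller AIC.

70


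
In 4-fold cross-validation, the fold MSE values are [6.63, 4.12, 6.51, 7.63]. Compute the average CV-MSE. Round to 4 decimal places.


Sum of fold MSEs = 24.8900.
Average = 24.8900 / 4 = 6.2225.

6.2225


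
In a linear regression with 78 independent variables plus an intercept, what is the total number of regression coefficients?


Including the intercept, the model has 78 predictor coefficients + 1 intercept.
Total = 79.

79


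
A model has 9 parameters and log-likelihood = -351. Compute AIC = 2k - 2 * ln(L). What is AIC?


AIC = 2*9 - 2*(-351).
= 18 + 702 = 720.

720


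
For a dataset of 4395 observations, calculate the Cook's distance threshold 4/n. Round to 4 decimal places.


Cook's distance cutoff = 4/n = 4/4395.
= 0.0009.

0.0009


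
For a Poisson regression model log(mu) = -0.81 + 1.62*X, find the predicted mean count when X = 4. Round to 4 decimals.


Linear predictor: eta = -0.81 + (1.62)(4) = 5.6700.
Expected count: mu = exp(5.6700) = 290.0345.

290.0345


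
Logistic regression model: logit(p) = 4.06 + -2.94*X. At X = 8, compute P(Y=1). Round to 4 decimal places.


Compute z = 4.06 + (-2.94)(8) = -19.4600.
exp(-z) = 282729169.7377.
P = 1/(1 + 282729169.7377) = 0.0000.

0.0000


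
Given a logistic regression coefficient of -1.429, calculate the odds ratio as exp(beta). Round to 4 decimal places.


The odds ratio is computed as:
OR = e^(-1.429) = 0.2395.

0.2395


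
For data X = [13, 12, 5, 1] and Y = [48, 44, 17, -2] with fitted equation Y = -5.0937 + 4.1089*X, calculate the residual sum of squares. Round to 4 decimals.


Predicted values from Y = -5.0937 + 4.1089*X.
Residuals: [-0.3220, -0.2131, 1.5492, -1.0152].
SSres = 3.5797.

3.5797


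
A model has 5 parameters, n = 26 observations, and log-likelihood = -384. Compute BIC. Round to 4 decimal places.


Compute k*ln(n) = 5*ln(26) = 5*3.258097 = 16.290485.
Then -2*loglik = 768.
BIC = 16.290485 + 768 = 784.290485, which rounds to 784.2905.

784.2905


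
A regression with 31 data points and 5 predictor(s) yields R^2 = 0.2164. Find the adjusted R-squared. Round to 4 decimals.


Adjusted R^2 = 1 - (1 - R^2) * (n-1)/(n-p-1).
(1 - R^2) = 0.7836.
(n-1)/(n-p-1) = 30/25.
(1 - R^2) * (n-1) = 0.7836 * 30 = 23.5080.
Divide by (n-p-1): 23.5080 / 25 = 0.9403.
Adj R^2 = 1 - 0.9403 = 0.0597.

0.0597


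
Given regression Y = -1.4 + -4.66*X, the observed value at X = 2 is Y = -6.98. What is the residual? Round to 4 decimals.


Predicted = -1.4 + -4.66 * 2 = -10.7200.
Residual = -6.98 - -10.7200 = 3.7400.

3.7400


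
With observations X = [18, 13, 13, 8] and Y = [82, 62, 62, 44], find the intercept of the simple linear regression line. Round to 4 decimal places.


Compute b1 = 3.8000 from the OLS formula.
With xbar = 13.0000 and ybar = 62.5000, the intercept is:
b0 = 62.5000 - 3.8000 * 13.0000 = 13.1000.

13.1000


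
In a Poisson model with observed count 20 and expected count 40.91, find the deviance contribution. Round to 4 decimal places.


y/mu = 20/40.91 = 0.488878 (approx.), and ln(20/40.91) = -0.715642.
y * ln(y/mu) = 20 * -0.715642 = -14.312840.
y - mu = -20.91.
D = 2 * (-14.312840 - -20.91) = 13.194320, which rounds to 13.1943.

13.1943


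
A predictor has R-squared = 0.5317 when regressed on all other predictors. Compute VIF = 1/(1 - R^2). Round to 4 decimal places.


Denominator: 1 - 0.5317 = 0.4683.
VIF = 1 / 0.4683 = 2.1354.

2.1354


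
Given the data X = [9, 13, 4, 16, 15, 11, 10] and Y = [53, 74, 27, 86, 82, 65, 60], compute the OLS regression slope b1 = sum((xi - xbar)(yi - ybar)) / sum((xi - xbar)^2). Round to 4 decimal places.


The sample means are xbar = 11.1429 and ybar = 63.8571.
Compute S_xx = 98.8571 and S_xy = 487.1429.
Slope b1 = S_xy / S_xx = 487.1429 / 98.8571 = 4.9277.

4.9277


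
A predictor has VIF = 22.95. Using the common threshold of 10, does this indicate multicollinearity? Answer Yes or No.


Compare VIF = 22.95 to the threshold of 10.
22.95 >= 10, so the answer is Yes.

Yes


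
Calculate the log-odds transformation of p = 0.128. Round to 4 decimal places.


The odds are p/(1-p) = 0.128 / 0.872 = 0.1468.
logit(p) = ln(0.1468) = -1.9188.

-1.9188


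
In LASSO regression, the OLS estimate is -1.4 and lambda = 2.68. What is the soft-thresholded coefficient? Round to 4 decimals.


Check: |-1.4| = 1.4 vs lambda = 2.68.
Since |beta| <= lambda, the coefficient is set to 0.
Soft-thresholded coefficient = 0.0000.

0.0000


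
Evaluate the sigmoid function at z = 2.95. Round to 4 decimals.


Compute exp(-2.9500) = 0.0523.
Sigmoid = 1 / (1 + 0.0523) = 1 / 1.0523 = 0.9503.

0.9503


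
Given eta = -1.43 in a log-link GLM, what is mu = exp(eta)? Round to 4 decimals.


Apply the inverse link:
mu = e^-1.43 = 0.2393.

0.2393


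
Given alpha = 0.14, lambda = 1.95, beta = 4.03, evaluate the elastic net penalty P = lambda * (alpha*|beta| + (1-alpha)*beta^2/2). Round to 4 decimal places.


Compute:
L1 = 0.14 * 4.03 = 0.5642.
L2 = 0.86 * 4.03^2 / 2 = 6.9836.
Penalty = 1.95 * (0.5642 + 6.9836) = 14.7182.

14.7182


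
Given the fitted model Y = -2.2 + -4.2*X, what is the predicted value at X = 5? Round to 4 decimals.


Plug X = 5 into Y = -2.2 + -4.2*X:
Y = -2.2 + -21.0000 = -23.2000.

-23.2000


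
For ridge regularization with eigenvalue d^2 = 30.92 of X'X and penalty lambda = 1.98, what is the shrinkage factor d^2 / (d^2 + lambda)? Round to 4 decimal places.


Compute the denominator: 30.92 + 1.98 = 32.9000.
Shrinkage factor = 30.92 / 32.9000 = 0.9398.

0.9398


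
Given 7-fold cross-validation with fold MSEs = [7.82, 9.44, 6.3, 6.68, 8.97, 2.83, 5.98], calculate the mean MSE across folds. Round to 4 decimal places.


Add all fold MSEs: 48.0200.
Divide by k = 7: 48.0200/7 = 6.8600.

6.8600


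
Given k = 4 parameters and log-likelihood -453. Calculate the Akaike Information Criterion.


AIC = 2*4 - 2*(-453).
= 8 + 906 = 914.

914


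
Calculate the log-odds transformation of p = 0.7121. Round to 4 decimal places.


1 - p = 0.2879.
p/(1-p) = 2.4734.
logit = ln(2.4734) = 0.9056.

0.9056


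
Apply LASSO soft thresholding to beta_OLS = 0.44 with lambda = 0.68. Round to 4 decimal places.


Check: |0.44| = 0.44 vs lambda = 0.68.
Since |beta| <= lambda, the coefficient is set to 0.
Soft-thresholded coefficient = 0.0000.

0.0000


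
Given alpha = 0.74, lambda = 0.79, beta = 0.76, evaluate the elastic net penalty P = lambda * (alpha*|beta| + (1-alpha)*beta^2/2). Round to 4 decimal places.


Compute:
L1 = 0.74 * 0.76 = 0.5624.
L2 = 0.26 * 0.76^2 / 2 = 0.0751.
Penalty = 0.79 * (0.5624 + 0.0751) = 0.5036.

0.5036


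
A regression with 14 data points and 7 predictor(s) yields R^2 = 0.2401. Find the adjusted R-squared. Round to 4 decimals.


Using the formula:
(1 - 0.2401) = 0.7599.
Multiply by 13/6: 0.7599 * 13 = 9.8787, then 9.8787 / 6 = 1.6465.
Adj R^2 = 1 - 1.6465 = -0.6465.

-0.6465


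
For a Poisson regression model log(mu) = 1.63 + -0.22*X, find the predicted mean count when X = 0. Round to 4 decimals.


Linear predictor: eta = 1.63 + (-0.22)(0) = 1.6300.
Expected count: mu = exp(1.6300) = 5.1039.

5.1039


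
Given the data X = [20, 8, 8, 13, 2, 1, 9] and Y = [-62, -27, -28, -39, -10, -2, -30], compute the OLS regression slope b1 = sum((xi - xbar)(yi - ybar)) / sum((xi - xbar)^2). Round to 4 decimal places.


Calculate xbar = 8.7143, ybar = -28.2857.
S_xx = 251.4286, S_xy = -753.5714.
Using b1 = S_xy / S_xx = -753.5714 / 251.4286, we get b1 = -2.9972.

-2.9972


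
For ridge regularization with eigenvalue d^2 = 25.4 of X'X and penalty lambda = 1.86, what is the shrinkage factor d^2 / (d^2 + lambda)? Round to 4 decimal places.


Compute the denominator: 25.4 + 1.86 = 27.2600.
Shrinkage factor = 25.4 / 27.2600 = 0.9318.

0.9318


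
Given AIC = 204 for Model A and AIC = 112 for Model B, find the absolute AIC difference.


|AIC_A - AIC_B| = |204 - 112| = 92.
Model B is preferred (lower AIC).

92


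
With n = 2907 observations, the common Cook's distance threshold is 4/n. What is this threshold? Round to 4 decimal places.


The threshold is 4/n.
4/2907 = 0.0014.

0.0014


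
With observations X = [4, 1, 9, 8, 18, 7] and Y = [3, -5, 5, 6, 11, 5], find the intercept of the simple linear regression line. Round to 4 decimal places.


First find the slope: b1 = 0.8222.
Means: xbar = 7.8333, ybar = 4.1667.
b0 = ybar - b1 * xbar = 4.1667 - 0.8222 * 7.8333 = -2.2737.

-2.2737


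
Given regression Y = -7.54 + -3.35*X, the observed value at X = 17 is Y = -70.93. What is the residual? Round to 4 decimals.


Compute yhat = -7.54 + (-3.35)(17) = -64.4900.
Residual = actual - predicted = -70.93 - -64.4900 = -6.4400.

-6.4400


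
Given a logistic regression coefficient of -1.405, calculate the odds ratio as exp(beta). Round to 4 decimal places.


The odds ratio is computed as:
OR = e^(-1.405) = 0.2454.

0.2454


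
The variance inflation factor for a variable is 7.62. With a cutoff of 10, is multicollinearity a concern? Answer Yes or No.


Compare VIF = 7.62 to the threshold of 10.
7.62 < 10, so the answer is No.

No


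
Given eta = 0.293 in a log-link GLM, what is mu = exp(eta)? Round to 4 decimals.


The inverse log link gives:
mu = exp(0.293) = 1.3404.

1.3404


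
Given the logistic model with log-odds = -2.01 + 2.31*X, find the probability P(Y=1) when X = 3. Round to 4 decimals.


Linear predictor: z = -2.01 + 2.31 * 3 = 4.9200.
P = 1/(1 + exp(-4.9200)) = 1/(1 + 0.0073) = 0.9928.

0.9928


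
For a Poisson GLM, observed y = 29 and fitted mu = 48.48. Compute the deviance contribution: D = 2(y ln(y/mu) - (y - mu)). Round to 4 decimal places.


First: ln(29/48.48) = -0.513856.
Then: 29 * -0.513856 = -14.901824.
y - mu = 29 - 48.48 = -19.48.
D = 2(-14.901824 - -19.48) = 9.156352, which rounds to 9.1564.

9.1564


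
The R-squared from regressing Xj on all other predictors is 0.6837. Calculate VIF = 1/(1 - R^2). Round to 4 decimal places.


Denominator: 1 - 0.6837 = 0.3163.
VIF = 1 / 0.3163 = 3.1616.

3.1616


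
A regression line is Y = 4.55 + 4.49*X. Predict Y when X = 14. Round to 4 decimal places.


Plug X = 14 into Y = 4.55 + 4.49*X:
Y = 4.55 + 62.8600 = 67.4100.

67.4100


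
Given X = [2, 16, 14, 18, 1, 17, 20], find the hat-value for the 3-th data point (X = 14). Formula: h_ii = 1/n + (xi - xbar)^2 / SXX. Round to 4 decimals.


Mean of X: xbar = 12.5714.
SXX = 363.7143.
For X = 14: h = 1/7 + (14 - 12.5714)^2/363.7143 = 0.1485.

0.1485


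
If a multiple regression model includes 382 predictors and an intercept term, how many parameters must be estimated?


Total coefficients = number of predictors + 1 (for the intercept).
= 382 + 1 = 383.

383


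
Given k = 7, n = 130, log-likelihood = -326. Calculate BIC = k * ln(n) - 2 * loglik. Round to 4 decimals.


Compute k*ln(n) = 7*ln(130) = 7*4.867534 = 34.072738.
Then -2*loglik = 652.
BIC = 34.072738 + 652 = 686.072738, which rounds to 686.0727.

686.0727


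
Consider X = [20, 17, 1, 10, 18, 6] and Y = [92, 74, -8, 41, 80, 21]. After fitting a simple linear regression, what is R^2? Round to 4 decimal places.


The fitted line is Y = -11.5105 + 5.1259*X.
SSres = 11.4685, SStot = 7526.0000.
R^2 = 1 - SSres/SStot = 0.9985.

0.9985


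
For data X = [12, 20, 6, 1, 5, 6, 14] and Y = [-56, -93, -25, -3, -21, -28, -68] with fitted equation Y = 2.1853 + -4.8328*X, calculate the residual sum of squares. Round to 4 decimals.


Predicted values from Y = 2.1853 + -4.8328*X.
Residuals: [-0.1917, 1.4707, 1.8115, -0.3525, 0.9787, -1.1885, -2.5261].
SSres = 14.3571.

14.3571


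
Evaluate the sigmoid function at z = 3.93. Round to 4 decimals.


Compute exp(-3.9300) = 0.0196.
Sigmoid = 1 / (1 + 0.0196) = 1 / 1.0196 = 0.9807.

0.9807


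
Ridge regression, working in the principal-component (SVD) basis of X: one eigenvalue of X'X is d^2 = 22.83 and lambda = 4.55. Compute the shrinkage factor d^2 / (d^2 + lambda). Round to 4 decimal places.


Compute the denominator: 22.83 + 4.55 = 27.3800.
Shrinkage factor = 22.83 / 27.3800 = 0.8338.

0.8338


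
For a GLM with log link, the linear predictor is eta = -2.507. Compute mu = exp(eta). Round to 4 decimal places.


mu = exp(eta) = exp(-2.507).
= 0.0815.

0.0815


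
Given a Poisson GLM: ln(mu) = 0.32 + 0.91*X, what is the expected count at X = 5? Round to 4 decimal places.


eta = 0.32 + 0.91 * 5 = 4.8700.
mu = exp(4.8700) = 130.3209.

130.3209


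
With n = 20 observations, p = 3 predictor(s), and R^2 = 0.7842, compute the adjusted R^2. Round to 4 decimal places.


Plug in: Adj R^2 = 1 - (1 - 0.7842) * 19/16.
= 1 - 0.2158 * 19/16
= 1 - 4.1002 / 16
= 1 - 0.2563 = 0.7437.

0.7437


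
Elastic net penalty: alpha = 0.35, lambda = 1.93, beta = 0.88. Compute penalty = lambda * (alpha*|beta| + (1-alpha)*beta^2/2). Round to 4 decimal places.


L1 component = 0.35 * |0.88| = 0.3080.
L2 component = 0.65 * 0.88^2 / 2 = 0.2517.
Penalty = 1.93 * (0.3080 + 0.2517) = 1.93 * 0.5597 = 1.0802.

1.0802


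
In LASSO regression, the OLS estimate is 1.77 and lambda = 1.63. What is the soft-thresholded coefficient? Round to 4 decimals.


Check: |1.77| = 1.77 vs lambda = 1.63.
Since |beta| > lambda, coefficient = sign(beta)*(|beta| - lambda) = 0.1400.
Soft-thresholded coefficient = 0.1400.

0.1400


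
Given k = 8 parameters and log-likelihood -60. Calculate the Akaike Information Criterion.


AIC = 2*8 - 2*(-60).
= 16 + 120 = 136.

136


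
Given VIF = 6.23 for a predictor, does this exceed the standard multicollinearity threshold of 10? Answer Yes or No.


The threshold is 10.
VIF = 6.23 is < 10.
Multicollinearity indication: No.

No


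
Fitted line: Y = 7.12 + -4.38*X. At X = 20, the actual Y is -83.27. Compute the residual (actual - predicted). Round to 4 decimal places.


Fitted value at X = 20 is yhat = 7.12 + -4.38*20 = -80.4800.
Residual = -83.27 - -80.4800 = -2.7900.

-2.7900


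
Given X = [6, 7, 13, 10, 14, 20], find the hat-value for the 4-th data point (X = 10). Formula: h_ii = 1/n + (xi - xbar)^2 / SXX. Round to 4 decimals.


n = 6, xbar = 11.6667.
SXX = sum((xi - xbar)^2) = 133.3333.
h = 1/6 + (10 - 11.6667)^2 / 133.3333 = 0.1875.

0.1875


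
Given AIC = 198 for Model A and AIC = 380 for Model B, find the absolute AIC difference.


Absolute difference = |198 - 380| = 182.
The model with lower AIC (A) is preferred.

182


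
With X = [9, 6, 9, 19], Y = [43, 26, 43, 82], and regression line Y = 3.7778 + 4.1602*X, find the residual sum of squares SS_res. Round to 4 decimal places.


Compute predicted values, then residuals = yi - yhat_i.
Residuals: [1.7804, -2.7390, 1.7804, -0.8216].
SSres = sum(residual^2) = 14.5168.

14.5168


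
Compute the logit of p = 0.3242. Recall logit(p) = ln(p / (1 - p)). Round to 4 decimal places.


1 - p = 0.6758.
p/(1-p) = 0.4797.
logit = ln(0.4797) = -0.7345.

-0.7345


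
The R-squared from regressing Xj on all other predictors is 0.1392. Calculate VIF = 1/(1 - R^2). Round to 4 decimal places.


VIF = 1 / (1 - 0.1392).
= 1 / 0.8608 = 1.1617.

1.1617


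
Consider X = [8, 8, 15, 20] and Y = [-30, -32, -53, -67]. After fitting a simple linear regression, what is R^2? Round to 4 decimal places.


Fit the OLS line: b0 = -6.9708, b1 = -3.0219.
SSres = 2.7007.
SStot = 941.0000.
R^2 = 1 - 2.7007/941.0000 = 0.9971.

0.9971


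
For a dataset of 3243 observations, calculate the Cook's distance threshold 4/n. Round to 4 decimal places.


Using the rule of thumb:
Threshold = 4 / 3243 = 0.0012.

0.0012


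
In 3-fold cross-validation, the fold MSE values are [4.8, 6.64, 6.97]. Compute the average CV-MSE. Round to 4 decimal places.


Add all fold MSEs: 18.4100.
Divide by k = 3: 18.4100/3 = 6.1367.

6.1367


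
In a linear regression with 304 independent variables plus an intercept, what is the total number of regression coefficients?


Total coefficients = number of predictors + 1 (for the intercept).
= 304 + 1 = 305.

305


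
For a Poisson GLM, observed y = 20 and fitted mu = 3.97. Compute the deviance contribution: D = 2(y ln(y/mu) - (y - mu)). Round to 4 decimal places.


First: ln(20/3.97) = 1.616966.
Then: 20 * 1.616966 = 32.339320.
y - mu = 20 - 3.97 = 16.03.
D = 2(32.339320 - 16.03) = 32.618640, which rounds to 32.6186.

32.6186


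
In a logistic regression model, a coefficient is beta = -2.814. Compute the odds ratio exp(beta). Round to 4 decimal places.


The odds ratio is computed as:
OR = e^(-2.814) = 0.0600.

0.0600


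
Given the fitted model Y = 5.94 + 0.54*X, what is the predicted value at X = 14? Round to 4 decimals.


Plug X = 14 into Y = 5.94 + 0.54*X:
Y = 5.94 + 7.5600 = 13.5000.

13.5000


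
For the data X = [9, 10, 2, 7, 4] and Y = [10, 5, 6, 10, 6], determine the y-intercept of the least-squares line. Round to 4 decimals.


Compute b1 = 0.2035 from the OLS formula.
With xbar = 6.4000 and ybar = 7.4000, the intercept is:
b0 = 7.4000 - 0.2035 * 6.4000 = 6.0973.

6.0973


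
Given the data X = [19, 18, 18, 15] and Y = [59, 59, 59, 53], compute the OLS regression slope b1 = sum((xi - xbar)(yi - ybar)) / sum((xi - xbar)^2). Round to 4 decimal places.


The sample means are xbar = 17.5000 and ybar = 57.5000.
Compute S_xx = 9.0000 and S_xy = 15.0000.
Slope b1 = S_xy / S_xx = 15.0000 / 9.0000 = 1.6667.

1.6667


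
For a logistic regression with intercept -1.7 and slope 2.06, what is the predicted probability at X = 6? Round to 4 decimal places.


Compute z = -1.7 + (2.06)(6) = 10.6600.
exp(-z) = 0.0000.
P = 1/(1 + 0.0000) = 1.0000.

1.0000


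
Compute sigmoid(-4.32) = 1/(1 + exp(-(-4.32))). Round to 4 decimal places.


exp(4.3200) = 75.1886.
1 + exp(-z) = 76.1886.
sigmoid = 1/76.1886 = 0.0131.

0.0131


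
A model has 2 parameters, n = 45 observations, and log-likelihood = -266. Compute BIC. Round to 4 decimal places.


ln(45) = 3.806662.
k * ln(n) = 2 * 3.806662 = 7.613324.
-2L = 532.
BIC = 7.613324 + 532 = 539.613324, which rounds to 539.6133.

539.6133


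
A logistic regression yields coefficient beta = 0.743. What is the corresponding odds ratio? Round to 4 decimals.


Odds ratio = exp(beta) = exp(0.743).
= 2.1022.

2.1022


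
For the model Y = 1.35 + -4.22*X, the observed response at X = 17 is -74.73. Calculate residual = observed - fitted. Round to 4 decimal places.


Predicted = 1.35 + -4.22 * 17 = -70.3900.
Residual = -74.73 - -70.3900 = -4.3400.

-4.3400
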